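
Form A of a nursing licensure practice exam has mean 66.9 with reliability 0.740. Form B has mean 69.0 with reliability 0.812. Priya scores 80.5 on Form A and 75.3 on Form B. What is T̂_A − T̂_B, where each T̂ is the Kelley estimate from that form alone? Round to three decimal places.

T̂_A = 0.740(80.5) + 0.260(66.9) = 76.96400
T̂_B = 0.812(75.3) + 0.188(69.0) = 74.11560
T̂_A − T̂_B = 2.84840

2.848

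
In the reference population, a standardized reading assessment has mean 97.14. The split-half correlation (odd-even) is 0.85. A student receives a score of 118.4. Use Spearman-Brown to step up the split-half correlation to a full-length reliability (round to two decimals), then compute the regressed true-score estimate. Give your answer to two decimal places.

Spearman-Brown: ρ = 2r/(1 + r) = 2(0.85)/(1 + 0.85) = 1.700/1.85 = 0.9189 → 0.92
T̂ = ρX + (1 − ρ)μ
  = 0.92 × 118.4 + 0.08 × 97.14
  = 108.928 + 7.7712
  = 116.699
  ≈ 116.70

116.70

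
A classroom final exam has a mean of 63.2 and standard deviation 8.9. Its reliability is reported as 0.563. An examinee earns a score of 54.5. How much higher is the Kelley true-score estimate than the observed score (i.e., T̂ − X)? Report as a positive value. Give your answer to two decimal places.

3.80

Regress the observed score toward the mean by the unreliability: T̂ = 0.563·54.5 + 0.437·63.2 = 30.6835 + 27.6184 = 58.3019.
T̂ − X = 58.302 − 54.5 = 3.802 → 3.80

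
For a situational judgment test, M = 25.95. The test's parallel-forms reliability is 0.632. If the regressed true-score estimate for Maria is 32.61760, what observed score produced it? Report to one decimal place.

36.5

T̂ = ρX + (1 − ρ)μ  ⇒  X = (T̂ − (1 − ρ)μ) / ρ
X = (32.61760 − 0.368 × 25.95) / 0.632 = (32.61760 − 9.54960) / 0.632 = 23.06800 / 0.632 = 36.500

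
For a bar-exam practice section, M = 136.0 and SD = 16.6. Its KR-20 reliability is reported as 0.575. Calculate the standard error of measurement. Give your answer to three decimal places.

SEM = SD · √(1 − ρ) = 16.6 × √0.425 = 16.6 × 0.6519 = 10.8219

10.822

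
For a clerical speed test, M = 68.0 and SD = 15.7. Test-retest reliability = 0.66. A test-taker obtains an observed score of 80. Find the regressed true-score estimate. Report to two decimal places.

75.92

T̂ = 0.66(80) + 0.34(68.0) = 52.80 + 23.120 = 75.920 → 75.92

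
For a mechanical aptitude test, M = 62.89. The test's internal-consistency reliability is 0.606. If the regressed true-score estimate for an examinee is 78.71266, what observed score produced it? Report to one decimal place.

T̂ = ρX + (1 − ρ)μ  ⇒  X = (T̂ − (1 − ρ)μ) / ρ
X = (78.71266 − 0.394 × 62.89) / 0.606 = (78.71266 − 24.77866) / 0.606 = 53.93400 / 0.606 = 89.000

89.0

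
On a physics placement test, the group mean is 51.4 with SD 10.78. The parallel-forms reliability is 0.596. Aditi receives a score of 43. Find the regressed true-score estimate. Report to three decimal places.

46.394

Weight the observed score by reliability and the mean by (1 − reliability): T̂ = 0.596·43 + 0.404·51.4 = 25.628 + 20.7656 = 46.3936.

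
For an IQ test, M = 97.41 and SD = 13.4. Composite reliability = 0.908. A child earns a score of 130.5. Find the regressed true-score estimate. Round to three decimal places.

127.456

T̂ = 0.908(130.5) + 0.092(97.41) = 118.4940 + 8.96172 = 127.4557 → 127.456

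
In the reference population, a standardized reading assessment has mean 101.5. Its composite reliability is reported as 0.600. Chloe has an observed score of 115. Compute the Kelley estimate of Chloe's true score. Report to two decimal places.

Weight the observed score by reliability and the mean by (1 − reliability): T̂ = 0.600·115 + 0.400·101.5 = 69.000 + 40.6000 = 109.600.

109.60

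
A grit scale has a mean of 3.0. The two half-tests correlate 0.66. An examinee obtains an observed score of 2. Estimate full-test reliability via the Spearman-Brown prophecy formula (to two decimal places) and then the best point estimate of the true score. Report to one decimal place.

2.2

Spearman-Brown: ρ = 2r/(1 + r) = 2(0.66)/(1 + 0.66) = 1.320/1.66 = 0.7952 → 0.80
T̂ = ρX + (1 − ρ)μ
  = 0.80 × 2 + 0.20 × 3.0
  = 1.60 + 0.600
  = 2.20
  ≈ 2.2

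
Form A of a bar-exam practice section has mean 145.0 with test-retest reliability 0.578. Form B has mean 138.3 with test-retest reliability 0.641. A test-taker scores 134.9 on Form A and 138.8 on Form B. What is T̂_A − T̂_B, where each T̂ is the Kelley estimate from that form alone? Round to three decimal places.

0.542

T̂_A = 0.578(134.9) + 0.422(145.0) = 139.16220
T̂_B = 0.641(138.8) + 0.359(138.3) = 138.62050
T̂_A − T̂_B = 0.54170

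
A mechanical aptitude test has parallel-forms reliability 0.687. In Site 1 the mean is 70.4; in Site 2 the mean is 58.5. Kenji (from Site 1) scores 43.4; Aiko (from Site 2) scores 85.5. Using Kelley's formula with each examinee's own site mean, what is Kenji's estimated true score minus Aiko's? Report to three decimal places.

-25.198

T̂_Kenji = 0.687(43.4) + 0.313(70.4) = 51.85100
T̂_Aiko = 0.687(85.5) + 0.313(58.5) = 77.04900
Difference = 51.85100 − 77.04900 = -25.19800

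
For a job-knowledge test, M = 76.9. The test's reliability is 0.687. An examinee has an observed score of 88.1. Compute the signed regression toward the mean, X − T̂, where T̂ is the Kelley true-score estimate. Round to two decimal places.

3.51

T̂ = ρX + (1 − ρ)μ
  = 0.687 × 88.1 + 0.313 × 76.9
  = 60.5247 + 24.0697
  = 84.5944
  ≈ 84.594
X − T̂ = 88.1 − 84.594 = 3.506 → 3.51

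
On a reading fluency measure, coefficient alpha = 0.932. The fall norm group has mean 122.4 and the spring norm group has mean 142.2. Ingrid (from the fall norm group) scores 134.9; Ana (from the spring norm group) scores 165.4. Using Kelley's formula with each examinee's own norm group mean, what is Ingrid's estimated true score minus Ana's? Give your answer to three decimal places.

-29.772

T̂_Ingrid = 0.932(134.9) + 0.068(122.4) = 134.05000
T̂_Ana = 0.932(165.4) + 0.068(142.2) = 163.82240
Difference = 134.05000 − 163.82240 = -29.77240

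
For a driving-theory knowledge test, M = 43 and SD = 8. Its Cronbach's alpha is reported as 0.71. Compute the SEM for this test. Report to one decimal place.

4.3

SEM = SD · √(1 − ρ) = 8 × √0.29 = 8 × 0.5385 = 4.308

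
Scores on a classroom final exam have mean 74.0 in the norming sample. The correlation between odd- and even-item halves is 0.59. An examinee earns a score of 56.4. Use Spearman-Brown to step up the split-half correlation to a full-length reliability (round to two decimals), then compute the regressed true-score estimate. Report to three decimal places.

60.976

Spearman-Brown: ρ = 2r/(1 + r) = 2(0.59)/(1 + 0.59) = 1.180/1.59 = 0.7421 → 0.74
T̂ = ρX + (1 − ρ)μ
  = 0.74 × 56.4 + 0.26 × 74.0
  = 41.736 + 19.240
  = 60.9760
  ≈ 60.976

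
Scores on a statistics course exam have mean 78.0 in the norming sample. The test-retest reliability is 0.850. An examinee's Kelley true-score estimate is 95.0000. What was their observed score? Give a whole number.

98

T̂ = ρX + (1 − ρ)μ  ⇒  X = (T̂ − (1 − ρ)μ) / ρ
X = (95.0000 − 0.150 × 78.0) / 0.850 = (95.0000 − 11.7000) / 0.850 = 83.3000 / 0.850 = 98.00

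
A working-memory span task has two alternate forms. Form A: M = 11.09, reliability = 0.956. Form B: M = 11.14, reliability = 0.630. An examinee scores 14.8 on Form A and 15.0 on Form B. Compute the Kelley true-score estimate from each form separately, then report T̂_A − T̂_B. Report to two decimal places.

T̂_A = 0.956(14.8) + 0.044(11.09) = 14.6368
T̂_B = 0.630(15.0) + 0.370(11.14) = 13.5718
T̂_A − T̂_B = 1.0650

1.06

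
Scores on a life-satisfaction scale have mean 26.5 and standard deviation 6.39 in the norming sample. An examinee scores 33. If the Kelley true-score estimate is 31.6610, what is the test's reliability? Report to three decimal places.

0.794

T̂ = ρX + (1 − ρ)μ  ⇒  T̂ − μ = ρ(X − μ)
ρ = (T̂ − μ)/(X − μ) = (31.6610 − 26.5) / (33 − 26.5) = 5.1610 / 6.5 = 0.79400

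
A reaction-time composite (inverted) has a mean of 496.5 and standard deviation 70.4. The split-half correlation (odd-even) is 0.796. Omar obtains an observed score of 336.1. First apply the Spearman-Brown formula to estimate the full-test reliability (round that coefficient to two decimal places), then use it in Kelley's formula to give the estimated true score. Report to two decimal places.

Spearman-Brown: ρ = 2r/(1 + r) = 2(0.796)/(1 + 0.796) = 1.5920/1.796 = 0.8864 → 0.89
Kelley's formula gives T̂ = 0.89·336.1 + 0.11·496.5 = 299.129 + 54.615 = 353.744.

353.74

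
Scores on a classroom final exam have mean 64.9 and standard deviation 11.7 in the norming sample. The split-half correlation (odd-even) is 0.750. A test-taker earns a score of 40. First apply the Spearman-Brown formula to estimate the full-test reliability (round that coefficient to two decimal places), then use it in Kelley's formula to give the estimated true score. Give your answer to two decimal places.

Spearman-Brown: ρ = 2r/(1 + r) = 2(0.750)/(1 + 0.750) = 1.5000/1.750 = 0.8571 → 0.86
T̂ = 0.86(40) + 0.14(64.9) = 34.40 + 9.086 = 43.486 → 43.49

43.49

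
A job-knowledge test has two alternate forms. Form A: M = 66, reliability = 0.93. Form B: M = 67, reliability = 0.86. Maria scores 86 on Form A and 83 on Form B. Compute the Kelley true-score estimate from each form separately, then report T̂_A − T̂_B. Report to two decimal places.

3.84

T̂_A = 0.93(86) + 0.07(66) = 84.6000
T̂_B = 0.86(83) + 0.14(67) = 80.7600
T̂_A − T̂_B = 3.8400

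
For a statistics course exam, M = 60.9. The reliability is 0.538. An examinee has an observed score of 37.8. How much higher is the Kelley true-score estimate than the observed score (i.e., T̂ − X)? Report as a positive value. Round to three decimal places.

10.672

T̂ = 0.538(37.8) + 0.462(60.9) = 20.3364 + 28.1358 = 48.47220 → 48.4722
T̂ − X = 48.4722 − 37.8 = 10.6722 → 10.672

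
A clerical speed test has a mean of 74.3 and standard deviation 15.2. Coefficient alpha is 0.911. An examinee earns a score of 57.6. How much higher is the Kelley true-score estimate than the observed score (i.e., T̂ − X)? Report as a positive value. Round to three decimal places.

1.486

T̂ = ρX + (1 − ρ)μ
  = 0.911 × 57.6 + 0.089 × 74.3
  = 52.4736 + 6.6127
  = 59.08630
  ≈ 59.0863
T̂ − X = 59.0863 − 57.6 = 1.4863 → 1.486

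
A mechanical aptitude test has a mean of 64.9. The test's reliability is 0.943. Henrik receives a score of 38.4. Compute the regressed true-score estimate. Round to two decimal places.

39.91

T̂ = ρX + (1 − ρ)μ
  = 0.943 × 38.4 + 0.057 × 64.9
  = 36.2112 + 3.6993
  = 39.910
  ≈ 39.91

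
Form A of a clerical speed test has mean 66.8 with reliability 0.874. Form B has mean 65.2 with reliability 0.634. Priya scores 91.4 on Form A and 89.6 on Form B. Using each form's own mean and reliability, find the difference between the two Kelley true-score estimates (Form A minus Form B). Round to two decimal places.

7.63

T̂_A = 0.874(91.4) + 0.126(66.8) = 88.3004
T̂_B = 0.634(89.6) + 0.366(65.2) = 80.6696
T̂_A − T̂_B = 7.6308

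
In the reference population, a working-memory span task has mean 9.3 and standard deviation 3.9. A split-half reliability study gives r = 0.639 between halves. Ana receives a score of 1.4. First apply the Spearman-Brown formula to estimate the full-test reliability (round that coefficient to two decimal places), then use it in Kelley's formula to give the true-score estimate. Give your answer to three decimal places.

3.138

Spearman-Brown: ρ = 2r/(1 + r) = 2(0.639)/(1 + 0.639) = 1.2780/1.639 = 0.7797 → 0.78
Kelley's formula gives T̂ = 0.78·1.4 + 0.22·9.3 = 1.092 + 2.046 = 3.1380.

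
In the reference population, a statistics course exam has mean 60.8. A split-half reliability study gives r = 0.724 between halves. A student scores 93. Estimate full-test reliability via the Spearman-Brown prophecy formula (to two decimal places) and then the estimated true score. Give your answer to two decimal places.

87.85

Spearman-Brown: ρ = 2r/(1 + r) = 2(0.724)/(1 + 0.724) = 1.4480/1.724 = 0.8399 → 0.84
T̂ = 0.84(93) + 0.16(60.8) = 78.12 + 9.728 = 87.848 → 87.85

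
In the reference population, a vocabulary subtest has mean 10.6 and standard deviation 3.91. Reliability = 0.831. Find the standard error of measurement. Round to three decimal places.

1.607

SEM = SD · √(1 − ρ) = 3.91 × √0.169 = 3.91 × 0.4111 = 1.6074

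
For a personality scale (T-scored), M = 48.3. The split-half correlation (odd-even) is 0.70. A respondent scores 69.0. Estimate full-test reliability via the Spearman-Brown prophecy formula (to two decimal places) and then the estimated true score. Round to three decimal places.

Spearman-Brown: ρ = 2r/(1 + r) = 2(0.70)/(1 + 0.70) = 1.400/1.70 = 0.8235 → 0.82
Kelley's formula gives T̂ = 0.82·69.0 + 0.18·48.3 = 56.580 + 8.694 = 65.2740.

65.274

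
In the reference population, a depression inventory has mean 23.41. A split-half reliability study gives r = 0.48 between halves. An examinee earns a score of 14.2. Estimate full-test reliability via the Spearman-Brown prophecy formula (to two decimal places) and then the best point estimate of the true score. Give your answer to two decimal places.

Spearman-Brown: ρ = 2r/(1 + r) = 2(0.48)/(1 + 0.48) = 0.960/1.48 = 0.6486 → 0.65
Kelley's formula gives T̂ = 0.65·14.2 + 0.35·23.41 = 9.230 + 8.1935 = 17.424.

17.42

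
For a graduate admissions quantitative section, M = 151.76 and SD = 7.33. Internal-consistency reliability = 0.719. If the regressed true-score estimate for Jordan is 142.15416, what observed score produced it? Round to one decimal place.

138.4

T̂ = ρX + (1 − ρ)μ  ⇒  X = (T̂ − (1 − ρ)μ) / ρ
X = (142.15416 − 0.281 × 151.76) / 0.719 = (142.15416 − 42.64456) / 0.719 = 99.50960 / 0.719 = 138.400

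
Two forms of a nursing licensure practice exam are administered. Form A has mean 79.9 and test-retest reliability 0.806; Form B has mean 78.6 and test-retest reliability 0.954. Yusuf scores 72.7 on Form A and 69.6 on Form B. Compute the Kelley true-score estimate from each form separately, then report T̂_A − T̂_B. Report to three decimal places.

T̂_A = 0.806(72.7) + 0.194(79.9) = 74.09680
T̂_B = 0.954(69.6) + 0.046(78.6) = 70.01400
T̂_A − T̂_B = 4.08280

4.083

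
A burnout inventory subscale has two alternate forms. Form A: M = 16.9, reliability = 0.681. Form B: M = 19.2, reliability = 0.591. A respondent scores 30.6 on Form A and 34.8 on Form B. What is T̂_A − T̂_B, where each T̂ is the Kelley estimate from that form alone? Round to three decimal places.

T̂_A = 0.681(30.6) + 0.319(16.9) = 26.22970
T̂_B = 0.591(34.8) + 0.409(19.2) = 28.41960
T̂_A − T̂_B = -2.18990

-2.190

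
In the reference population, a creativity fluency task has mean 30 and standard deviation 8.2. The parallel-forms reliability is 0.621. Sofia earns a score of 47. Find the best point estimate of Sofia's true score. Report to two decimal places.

Regress the observed score toward the mean by the unreliability: T̂ = 0.621·47 + 0.379·30 = 29.187 + 11.370 = 40.557.

40.56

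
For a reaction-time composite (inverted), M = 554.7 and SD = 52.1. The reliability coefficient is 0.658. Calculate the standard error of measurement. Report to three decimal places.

30.468

SEM = SD · √(1 − ρ) = 52.1 × √0.342 = 52.1 × 0.5848 = 30.4685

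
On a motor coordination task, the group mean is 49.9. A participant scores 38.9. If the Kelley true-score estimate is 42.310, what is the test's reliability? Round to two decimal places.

0.69

T̂ = ρX + (1 − ρ)μ  ⇒  T̂ − μ = ρ(X − μ)
ρ = (T̂ − μ)/(X − μ) = (42.310 − 49.9) / (38.9 − 49.9) = -7.590 / -11.0 = 0.6900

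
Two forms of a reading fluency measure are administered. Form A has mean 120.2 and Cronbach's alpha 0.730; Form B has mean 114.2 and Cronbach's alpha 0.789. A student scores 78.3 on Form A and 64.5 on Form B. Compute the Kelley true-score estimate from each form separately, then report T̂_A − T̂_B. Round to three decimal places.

T̂_A = 0.730(78.3) + 0.270(120.2) = 89.61300
T̂_B = 0.789(64.5) + 0.211(114.2) = 74.98670
T̂_A − T̂_B = 14.62630

14.626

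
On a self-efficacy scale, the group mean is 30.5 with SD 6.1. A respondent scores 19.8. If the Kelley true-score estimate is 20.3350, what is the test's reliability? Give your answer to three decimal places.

0.950

T̂ = ρX + (1 − ρ)μ  ⇒  T̂ − μ = ρ(X − μ)
ρ = (T̂ − μ)/(X − μ) = (20.3350 − 30.5) / (19.8 − 30.5) = -10.1650 / -10.7 = 0.95000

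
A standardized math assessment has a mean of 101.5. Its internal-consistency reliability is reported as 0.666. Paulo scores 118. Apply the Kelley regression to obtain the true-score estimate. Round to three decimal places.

T̂ = ρX + (1 − ρ)μ
  = 0.666 × 118 + 0.334 × 101.5
  = 78.588 + 33.9010
  = 112.4890
  ≈ 112.489

112.489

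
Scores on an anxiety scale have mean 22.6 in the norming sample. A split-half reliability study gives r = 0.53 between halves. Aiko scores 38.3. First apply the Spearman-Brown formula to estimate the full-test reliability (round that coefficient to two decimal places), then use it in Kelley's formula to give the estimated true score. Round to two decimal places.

Spearman-Brown: ρ = 2r/(1 + r) = 2(0.53)/(1 + 0.53) = 1.060/1.53 = 0.6928 → 0.69
Weight the observed score by reliability and the mean by (1 − reliability): T̂ = 0.69·38.3 + 0.31·22.6 = 26.427 + 7.006 = 33.433.

33.43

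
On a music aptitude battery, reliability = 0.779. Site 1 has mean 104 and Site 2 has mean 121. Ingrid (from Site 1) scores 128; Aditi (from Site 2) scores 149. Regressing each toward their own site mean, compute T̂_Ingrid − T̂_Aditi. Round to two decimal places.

-20.12

T̂_Ingrid = 0.779(128) + 0.221(104) = 122.6960
T̂_Aditi = 0.779(149) + 0.221(121) = 142.8120
Difference = 122.6960 − 142.8120 = -20.1160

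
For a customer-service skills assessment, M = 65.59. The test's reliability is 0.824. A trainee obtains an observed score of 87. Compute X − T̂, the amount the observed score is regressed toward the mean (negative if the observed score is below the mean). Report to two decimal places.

T̂ = ρX + (1 − ρ)μ
  = 0.824 × 87 + 0.176 × 65.59
  = 71.688 + 11.54384
  = 83.2318
  ≈ 83.232
X − T̂ = 87 − 83.232 = 3.768 → 3.77

3.77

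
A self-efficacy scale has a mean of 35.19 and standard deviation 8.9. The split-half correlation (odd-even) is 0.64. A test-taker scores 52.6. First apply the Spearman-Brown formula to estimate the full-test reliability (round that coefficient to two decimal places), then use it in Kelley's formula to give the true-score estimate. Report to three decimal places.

Spearman-Brown: ρ = 2r/(1 + r) = 2(0.64)/(1 + 0.64) = 1.280/1.64 = 0.7805 → 0.78
T̂ = 0.78(52.6) + 0.22(35.19) = 41.028 + 7.7418 = 48.7698 → 48.770

48.770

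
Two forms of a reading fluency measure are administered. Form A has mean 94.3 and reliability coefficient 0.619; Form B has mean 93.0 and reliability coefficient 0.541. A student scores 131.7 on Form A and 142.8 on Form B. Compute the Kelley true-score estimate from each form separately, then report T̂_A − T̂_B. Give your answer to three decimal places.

-2.491

T̂_A = 0.619(131.7) + 0.381(94.3) = 117.45060
T̂_B = 0.541(142.8) + 0.459(93.0) = 119.94180
T̂_A − T̂_B = -2.49120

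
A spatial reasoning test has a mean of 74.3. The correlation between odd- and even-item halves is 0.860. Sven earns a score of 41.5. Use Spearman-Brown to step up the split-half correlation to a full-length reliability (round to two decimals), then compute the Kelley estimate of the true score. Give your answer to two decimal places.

Spearman-Brown: ρ = 2r/(1 + r) = 2(0.860)/(1 + 0.860) = 1.7200/1.860 = 0.9247 → 0.92
T̂ = 0.92(41.5) + 0.08(74.3) = 38.180 + 5.944 = 44.124 → 44.12

44.12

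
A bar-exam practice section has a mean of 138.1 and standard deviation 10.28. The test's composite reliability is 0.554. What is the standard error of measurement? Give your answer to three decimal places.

6.865

SEM = SD · √(1 − ρ) = 10.28 × √0.446 = 10.28 × 0.6678 = 6.8653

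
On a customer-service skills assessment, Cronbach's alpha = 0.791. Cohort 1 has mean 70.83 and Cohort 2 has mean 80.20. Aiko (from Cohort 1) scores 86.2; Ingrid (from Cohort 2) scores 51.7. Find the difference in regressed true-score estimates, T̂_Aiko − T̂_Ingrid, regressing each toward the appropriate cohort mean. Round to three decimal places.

25.331

T̂_Aiko = 0.791(86.2) + 0.209(70.83) = 82.98767
T̂_Ingrid = 0.791(51.7) + 0.209(80.20) = 57.65650
Difference = 82.98767 − 57.65650 = 25.33117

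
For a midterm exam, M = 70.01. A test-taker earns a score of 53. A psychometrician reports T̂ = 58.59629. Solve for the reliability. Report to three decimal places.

0.671

T̂ = ρX + (1 − ρ)μ  ⇒  T̂ − μ = ρ(X − μ)
ρ = (T̂ − μ)/(X − μ) = (58.59629 − 70.01) / (53 − 70.01) = -11.41371 / -17.01 = 0.67100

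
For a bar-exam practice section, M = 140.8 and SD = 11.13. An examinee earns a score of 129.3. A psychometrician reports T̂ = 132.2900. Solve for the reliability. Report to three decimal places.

0.740

T̂ = ρX + (1 − ρ)μ  ⇒  T̂ − μ = ρ(X − μ)
ρ = (T̂ − μ)/(X − μ) = (132.2900 − 140.8) / (129.3 − 140.8) = -8.5100 / -11.5 = 0.74000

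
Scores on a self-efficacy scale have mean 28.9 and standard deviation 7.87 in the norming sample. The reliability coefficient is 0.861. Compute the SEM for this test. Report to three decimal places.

2.934

SEM = SD · √(1 − ρ) = 7.87 × √0.139 = 7.87 × 0.3728 = 2.9341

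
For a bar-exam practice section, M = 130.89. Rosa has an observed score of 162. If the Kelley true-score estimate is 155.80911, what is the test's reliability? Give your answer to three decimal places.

T̂ = ρX + (1 − ρ)μ  ⇒  T̂ − μ = ρ(X − μ)
ρ = (T̂ − μ)/(X − μ) = (155.80911 − 130.89) / (162 − 130.89) = 24.91911 / 31.11 = 0.80100

0.801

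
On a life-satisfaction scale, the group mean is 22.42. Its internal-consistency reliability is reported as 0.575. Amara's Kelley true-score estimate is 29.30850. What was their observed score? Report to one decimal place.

34.4

T̂ = ρX + (1 − ρ)μ  ⇒  X = (T̂ − (1 − ρ)μ) / ρ
X = (29.30850 − 0.425 × 22.42) / 0.575 = (29.30850 − 9.52850) / 0.575 = 19.78000 / 0.575 = 34.400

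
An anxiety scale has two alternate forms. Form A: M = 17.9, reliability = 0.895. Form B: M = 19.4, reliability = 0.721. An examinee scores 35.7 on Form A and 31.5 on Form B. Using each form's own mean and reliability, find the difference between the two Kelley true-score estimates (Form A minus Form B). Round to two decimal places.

T̂_A = 0.895(35.7) + 0.105(17.9) = 33.8310
T̂_B = 0.721(31.5) + 0.279(19.4) = 28.1241
T̂_A − T̂_B = 5.7069

5.71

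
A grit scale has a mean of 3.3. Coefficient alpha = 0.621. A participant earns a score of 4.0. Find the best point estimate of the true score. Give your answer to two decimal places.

3.73

T̂ = 0.621(4.0) + 0.379(3.3) = 2.4840 + 1.2507 = 3.735 → 3.73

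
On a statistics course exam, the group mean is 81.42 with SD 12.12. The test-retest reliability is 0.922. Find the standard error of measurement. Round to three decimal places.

3.385

SEM = SD · √(1 − ρ) = 12.12 × √0.078 = 12.12 × 0.2793 = 3.3849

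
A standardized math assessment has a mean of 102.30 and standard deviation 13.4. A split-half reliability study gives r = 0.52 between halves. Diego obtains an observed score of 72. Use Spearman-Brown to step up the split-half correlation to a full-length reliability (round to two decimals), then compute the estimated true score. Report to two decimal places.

81.70

Spearman-Brown: ρ = 2r/(1 + r) = 2(0.52)/(1 + 0.52) = 1.040/1.52 = 0.6842 → 0.68
T̂ = ρX + (1 − ρ)μ
  = 0.68 × 72 + 0.32 × 102.30
  = 48.96 + 32.7360
  = 81.696
  ≈ 81.70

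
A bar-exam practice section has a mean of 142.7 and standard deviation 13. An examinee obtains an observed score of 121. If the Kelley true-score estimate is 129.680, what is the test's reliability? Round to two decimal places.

T̂ = ρX + (1 − ρ)μ  ⇒  T̂ − μ = ρ(X − μ)
ρ = (T̂ − μ)/(X − μ) = (129.680 − 142.7) / (121 − 142.7) = -13.020 / -21.7 = 0.6000

0.60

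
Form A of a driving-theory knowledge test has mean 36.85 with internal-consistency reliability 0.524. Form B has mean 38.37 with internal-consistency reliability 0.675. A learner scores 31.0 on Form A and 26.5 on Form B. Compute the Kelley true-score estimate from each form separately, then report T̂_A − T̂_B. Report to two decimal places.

T̂_A = 0.524(31.0) + 0.476(36.85) = 33.7846
T̂_B = 0.675(26.5) + 0.325(38.37) = 30.3578
T̂_A − T̂_B = 3.4268

3.43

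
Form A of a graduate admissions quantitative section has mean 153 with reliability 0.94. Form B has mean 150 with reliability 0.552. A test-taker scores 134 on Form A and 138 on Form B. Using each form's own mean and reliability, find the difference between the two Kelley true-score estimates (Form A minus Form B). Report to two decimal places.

-8.24

T̂_A = 0.94(134) + 0.06(153) = 135.1400
T̂_B = 0.552(138) + 0.448(150) = 143.3760
T̂_A − T̂_B = -8.2360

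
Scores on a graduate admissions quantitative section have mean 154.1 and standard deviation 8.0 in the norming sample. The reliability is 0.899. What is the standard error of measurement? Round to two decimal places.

SEM = SD · √(1 − ρ) = 8.0 × √0.101 = 8.0 × 0.3178 = 2.542

2.54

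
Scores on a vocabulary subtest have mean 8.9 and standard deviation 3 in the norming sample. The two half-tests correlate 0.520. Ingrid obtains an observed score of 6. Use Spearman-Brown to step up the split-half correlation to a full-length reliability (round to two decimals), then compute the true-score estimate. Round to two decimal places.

Spearman-Brown: ρ = 2r/(1 + r) = 2(0.520)/(1 + 0.520) = 1.0400/1.520 = 0.6842 → 0.68
T̂ = 0.68(6) + 0.32(8.9) = 4.08 + 2.848 = 6.928 → 6.93

6.93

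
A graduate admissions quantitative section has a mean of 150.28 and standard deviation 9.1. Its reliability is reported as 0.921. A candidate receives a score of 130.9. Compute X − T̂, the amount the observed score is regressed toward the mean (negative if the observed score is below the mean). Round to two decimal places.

T̂ = ρX + (1 − ρ)μ
  = 0.921 × 130.9 + 0.079 × 150.28
  = 120.5589 + 11.87212
  = 132.4310
  ≈ 132.431
X − T̂ = 130.9 − 132.431 = -1.531 → -1.53

-1.53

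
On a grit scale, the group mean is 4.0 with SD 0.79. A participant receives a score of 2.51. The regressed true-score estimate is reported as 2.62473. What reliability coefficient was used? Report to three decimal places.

T̂ = ρX + (1 − ρ)μ  ⇒  T̂ − μ = ρ(X − μ)
ρ = (T̂ − μ)/(X − μ) = (2.62473 − 4.0) / (2.51 − 4.0) = -1.37527 / -1.49 = 0.92300

0.923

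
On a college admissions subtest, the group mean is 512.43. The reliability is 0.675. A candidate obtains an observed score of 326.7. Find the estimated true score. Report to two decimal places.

T̂ = 0.675(326.7) + 0.325(512.43) = 220.5225 + 166.53975 = 387.062 → 387.06

387.06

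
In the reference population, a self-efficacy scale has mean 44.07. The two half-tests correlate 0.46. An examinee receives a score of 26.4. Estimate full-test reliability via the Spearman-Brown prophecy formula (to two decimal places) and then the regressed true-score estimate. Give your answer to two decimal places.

32.94

Spearman-Brown: ρ = 2r/(1 + r) = 2(0.46)/(1 + 0.46) = 0.920/1.46 = 0.6301 → 0.63
T̂ = ρX + (1 − ρ)μ
  = 0.63 × 26.4 + 0.37 × 44.07
  = 16.632 + 16.3059
  = 32.938
  ≈ 32.94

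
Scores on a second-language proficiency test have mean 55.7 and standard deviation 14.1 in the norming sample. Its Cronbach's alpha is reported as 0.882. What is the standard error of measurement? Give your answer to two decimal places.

4.84

SEM = SD · √(1 − ρ) = 14.1 × √0.118 = 14.1 × 0.3435 = 4.844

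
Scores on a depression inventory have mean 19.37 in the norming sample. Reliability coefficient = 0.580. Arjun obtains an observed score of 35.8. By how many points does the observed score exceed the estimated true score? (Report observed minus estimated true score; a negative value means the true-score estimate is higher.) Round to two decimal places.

Regress the observed score toward the mean by the unreliability: T̂ = 0.580·35.8 + 0.420·19.37 = 20.7640 + 8.13540 = 28.8994.
X − T̂ = 35.8 − 28.899 = 6.901 → 6.90

6.90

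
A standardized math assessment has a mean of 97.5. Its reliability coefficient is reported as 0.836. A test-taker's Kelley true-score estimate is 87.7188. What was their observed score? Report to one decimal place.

85.8

T̂ = ρX + (1 − ρ)μ  ⇒  X = (T̂ − (1 − ρ)μ) / ρ
X = (87.7188 − 0.164 × 97.5) / 0.836 = (87.7188 − 15.9900) / 0.836 = 71.7288 / 0.836 = 85.800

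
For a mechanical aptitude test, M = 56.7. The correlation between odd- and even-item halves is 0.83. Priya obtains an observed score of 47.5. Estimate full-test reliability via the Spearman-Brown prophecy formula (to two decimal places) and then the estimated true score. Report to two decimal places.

48.33

Spearman-Brown: ρ = 2r/(1 + r) = 2(0.83)/(1 + 0.83) = 1.660/1.83 = 0.9071 → 0.91
T̂ = ρX + (1 − ρ)μ
  = 0.91 × 47.5 + 0.09 × 56.7
  = 43.225 + 5.103
  = 48.328
  ≈ 48.33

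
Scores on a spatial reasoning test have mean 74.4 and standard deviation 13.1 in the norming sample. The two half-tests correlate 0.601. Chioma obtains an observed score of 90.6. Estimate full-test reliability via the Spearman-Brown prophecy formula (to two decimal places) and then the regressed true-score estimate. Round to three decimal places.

Spearman-Brown: ρ = 2r/(1 + r) = 2(0.601)/(1 + 0.601) = 1.2020/1.601 = 0.7508 → 0.75
T̂ = 0.75(90.6) + 0.25(74.4) = 67.950 + 18.600 = 86.5500 → 86.550

86.550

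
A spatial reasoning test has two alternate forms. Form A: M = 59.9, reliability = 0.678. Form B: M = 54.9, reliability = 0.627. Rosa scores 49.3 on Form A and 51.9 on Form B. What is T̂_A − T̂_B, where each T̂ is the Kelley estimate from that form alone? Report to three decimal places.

-0.306

T̂_A = 0.678(49.3) + 0.322(59.9) = 52.71320
T̂_B = 0.627(51.9) + 0.373(54.9) = 53.01900
T̂_A − T̂_B = -0.30580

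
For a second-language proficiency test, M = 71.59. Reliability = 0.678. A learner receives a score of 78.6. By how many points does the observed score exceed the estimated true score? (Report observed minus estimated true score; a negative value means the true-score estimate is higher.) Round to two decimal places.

2.26

Kelley's formula gives T̂ = 0.678·78.6 + 0.322·71.59 = 53.2908 + 23.05198 = 76.3428.
X − T̂ = 78.6 − 76.343 = 2.257 → 2.26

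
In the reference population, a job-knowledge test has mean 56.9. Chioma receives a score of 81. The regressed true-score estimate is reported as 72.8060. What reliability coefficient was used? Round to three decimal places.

0.660

T̂ = ρX + (1 − ρ)μ  ⇒  T̂ − μ = ρ(X − μ)
ρ = (T̂ − μ)/(X − μ) = (72.8060 − 56.9) / (81 − 56.9) = 15.9060 / 24.1 = 0.66000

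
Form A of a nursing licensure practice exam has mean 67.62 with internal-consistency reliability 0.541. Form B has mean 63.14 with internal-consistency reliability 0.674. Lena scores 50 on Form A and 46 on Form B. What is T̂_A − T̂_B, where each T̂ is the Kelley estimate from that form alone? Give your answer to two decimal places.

6.50

T̂_A = 0.541(50) + 0.459(67.62) = 58.0876
T̂_B = 0.674(46) + 0.326(63.14) = 51.5876
T̂_A − T̂_B = 6.4999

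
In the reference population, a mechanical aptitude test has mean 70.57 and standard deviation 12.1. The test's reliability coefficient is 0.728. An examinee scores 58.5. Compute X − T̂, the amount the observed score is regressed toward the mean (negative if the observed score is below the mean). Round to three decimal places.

T̂ = 0.728(58.5) + 0.272(70.57) = 42.5880 + 19.19504 = 61.78304 → 61.7830
X − T̂ = 58.5 − 61.7830 = -3.2830 → -3.283

-3.283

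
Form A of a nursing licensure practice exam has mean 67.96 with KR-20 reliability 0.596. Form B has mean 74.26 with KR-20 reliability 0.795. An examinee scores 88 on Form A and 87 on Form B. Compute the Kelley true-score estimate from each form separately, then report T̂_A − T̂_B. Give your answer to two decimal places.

-4.48

T̂_A = 0.596(88) + 0.404(67.96) = 79.9038
T̂_B = 0.795(87) + 0.205(74.26) = 84.3883
T̂_A − T̂_B = -4.4845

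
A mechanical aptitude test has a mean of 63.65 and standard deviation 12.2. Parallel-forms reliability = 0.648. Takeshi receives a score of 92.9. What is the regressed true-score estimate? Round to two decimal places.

Regress the observed score toward the mean by the unreliability: T̂ = 0.648·92.9 + 0.352·63.65 = 60.1992 + 22.40480 = 82.604.

82.60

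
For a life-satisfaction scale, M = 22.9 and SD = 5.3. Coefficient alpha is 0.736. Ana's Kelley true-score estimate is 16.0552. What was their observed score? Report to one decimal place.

13.6

T̂ = ρX + (1 − ρ)μ  ⇒  X = (T̂ − (1 − ρ)μ) / ρ
X = (16.0552 − 0.264 × 22.9) / 0.736 = (16.0552 − 6.0456) / 0.736 = 10.0096 / 0.736 = 13.600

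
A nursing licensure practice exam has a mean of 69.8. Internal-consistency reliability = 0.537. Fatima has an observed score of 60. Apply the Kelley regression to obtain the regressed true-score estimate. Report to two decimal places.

Regress the observed score toward the mean by the unreliability: T̂ = 0.537·60 + 0.463·69.8 = 32.220 + 32.3174 = 64.537.

64.54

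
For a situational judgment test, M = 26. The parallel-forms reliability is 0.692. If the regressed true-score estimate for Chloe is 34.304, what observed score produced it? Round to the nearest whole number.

T̂ = ρX + (1 − ρ)μ  ⇒  X = (T̂ − (1 − ρ)μ) / ρ
X = (34.304 − 0.308 × 26) / 0.692 = (34.304 − 8.008) / 0.692 = 26.296 / 0.692 = 38.00

38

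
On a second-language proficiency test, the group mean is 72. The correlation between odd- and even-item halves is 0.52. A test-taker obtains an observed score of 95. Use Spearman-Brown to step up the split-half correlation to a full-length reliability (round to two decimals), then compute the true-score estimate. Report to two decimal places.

Spearman-Brown: ρ = 2r/(1 + r) = 2(0.52)/(1 + 0.52) = 1.040/1.52 = 0.6842 → 0.68
T̂ = ρX + (1 − ρ)μ
  = 0.68 × 95 + 0.32 × 72
  = 64.60 + 23.04
  = 87.640
  ≈ 87.64

87.64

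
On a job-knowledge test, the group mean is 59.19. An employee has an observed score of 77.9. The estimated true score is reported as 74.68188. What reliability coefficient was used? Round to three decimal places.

T̂ = ρX + (1 − ρ)μ  ⇒  T̂ − μ = ρ(X − μ)
ρ = (T̂ − μ)/(X − μ) = (74.68188 − 59.19) / (77.9 − 59.19) = 15.49188 / 18.71 = 0.82800

0.828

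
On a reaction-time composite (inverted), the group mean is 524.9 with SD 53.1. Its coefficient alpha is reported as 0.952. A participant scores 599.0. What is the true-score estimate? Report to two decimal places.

595.44

T̂ = ρX + (1 − ρ)μ
  = 0.952 × 599.0 + 0.048 × 524.9
  = 570.2480 + 25.1952
  = 595.443
  ≈ 595.44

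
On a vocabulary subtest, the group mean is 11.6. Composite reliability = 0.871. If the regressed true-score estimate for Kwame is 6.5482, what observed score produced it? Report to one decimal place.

5.8

T̂ = ρX + (1 − ρ)μ  ⇒  X = (T̂ − (1 − ρ)μ) / ρ
X = (6.5482 − 0.129 × 11.6) / 0.871 = (6.5482 − 1.4964) / 0.871 = 5.0518 / 0.871 = 5.800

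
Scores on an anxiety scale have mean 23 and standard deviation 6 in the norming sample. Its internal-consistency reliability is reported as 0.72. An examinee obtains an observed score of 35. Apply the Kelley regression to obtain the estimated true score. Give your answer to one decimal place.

31.6

T̂ = ρX + (1 − ρ)μ
  = 0.72 × 35 + 0.28 × 23
  = 25.20 + 6.44
  = 31.64
  ≈ 31.6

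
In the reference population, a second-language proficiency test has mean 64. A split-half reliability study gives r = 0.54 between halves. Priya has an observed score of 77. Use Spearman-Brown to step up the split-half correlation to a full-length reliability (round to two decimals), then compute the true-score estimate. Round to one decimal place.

Spearman-Brown: ρ = 2r/(1 + r) = 2(0.54)/(1 + 0.54) = 1.080/1.54 = 0.7013 → 0.70
T̂ = ρX + (1 − ρ)μ
  = 0.70 × 77 + 0.30 × 64
  = 53.90 + 19.20
  = 73.10
  ≈ 73.1

73.1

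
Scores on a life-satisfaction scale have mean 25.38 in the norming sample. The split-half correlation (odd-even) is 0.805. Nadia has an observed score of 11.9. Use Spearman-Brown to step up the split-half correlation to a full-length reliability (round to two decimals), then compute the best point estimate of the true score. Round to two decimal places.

Spearman-Brown: ρ = 2r/(1 + r) = 2(0.805)/(1 + 0.805) = 1.6100/1.805 = 0.8920 → 0.89
T̂ = ρX + (1 − ρ)μ
  = 0.89 × 11.9 + 0.11 × 25.38
  = 10.591 + 2.7918
  = 13.383
  ≈ 13.38

13.38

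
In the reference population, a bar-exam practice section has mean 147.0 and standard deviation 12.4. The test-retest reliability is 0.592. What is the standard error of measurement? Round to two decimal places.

SEM = SD · √(1 − ρ) = 12.4 × √0.408 = 12.4 × 0.6387 = 7.920

7.92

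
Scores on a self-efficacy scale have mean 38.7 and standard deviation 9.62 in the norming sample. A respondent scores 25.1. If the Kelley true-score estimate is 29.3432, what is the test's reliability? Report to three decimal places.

T̂ = ρX + (1 − ρ)μ  ⇒  T̂ − μ = ρ(X − μ)
ρ = (T̂ − μ)/(X − μ) = (29.3432 − 38.7) / (25.1 − 38.7) = -9.3568 / -13.6 = 0.68800

0.688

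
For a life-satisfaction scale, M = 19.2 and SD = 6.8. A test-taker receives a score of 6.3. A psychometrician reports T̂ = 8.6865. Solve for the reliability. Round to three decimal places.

0.815

T̂ = ρX + (1 − ρ)μ  ⇒  T̂ − μ = ρ(X − μ)
ρ = (T̂ − μ)/(X − μ) = (8.6865 − 19.2) / (6.3 − 19.2) = -10.5135 / -12.9 = 0.81500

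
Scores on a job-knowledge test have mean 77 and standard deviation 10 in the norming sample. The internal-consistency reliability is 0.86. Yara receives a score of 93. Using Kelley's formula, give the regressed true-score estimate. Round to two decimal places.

T̂ = 0.86(93) + 0.14(77) = 79.98 + 10.78 = 90.760 → 90.76

90.76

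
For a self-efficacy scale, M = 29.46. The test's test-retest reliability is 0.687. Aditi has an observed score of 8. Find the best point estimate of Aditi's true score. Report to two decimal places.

14.72

T̂ = ρX + (1 − ρ)μ
  = 0.687 × 8 + 0.313 × 29.46
  = 5.496 + 9.22098
  = 14.717
  ≈ 14.72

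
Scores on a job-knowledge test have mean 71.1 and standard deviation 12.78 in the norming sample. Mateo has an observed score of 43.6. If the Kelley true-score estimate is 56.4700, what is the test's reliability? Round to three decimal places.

0.532

T̂ = ρX + (1 − ρ)μ  ⇒  T̂ − μ = ρ(X − μ)
ρ = (T̂ − μ)/(X − μ) = (56.4700 − 71.1) / (43.6 − 71.1) = -14.6300 / -27.5 = 0.53200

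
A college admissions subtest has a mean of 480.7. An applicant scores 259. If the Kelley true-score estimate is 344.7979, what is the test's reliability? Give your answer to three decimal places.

0.613

T̂ = ρX + (1 − ρ)μ  ⇒  T̂ − μ = ρ(X − μ)
ρ = (T̂ − μ)/(X − μ) = (344.7979 − 480.7) / (259 − 480.7) = -135.9021 / -221.7 = 0.61300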